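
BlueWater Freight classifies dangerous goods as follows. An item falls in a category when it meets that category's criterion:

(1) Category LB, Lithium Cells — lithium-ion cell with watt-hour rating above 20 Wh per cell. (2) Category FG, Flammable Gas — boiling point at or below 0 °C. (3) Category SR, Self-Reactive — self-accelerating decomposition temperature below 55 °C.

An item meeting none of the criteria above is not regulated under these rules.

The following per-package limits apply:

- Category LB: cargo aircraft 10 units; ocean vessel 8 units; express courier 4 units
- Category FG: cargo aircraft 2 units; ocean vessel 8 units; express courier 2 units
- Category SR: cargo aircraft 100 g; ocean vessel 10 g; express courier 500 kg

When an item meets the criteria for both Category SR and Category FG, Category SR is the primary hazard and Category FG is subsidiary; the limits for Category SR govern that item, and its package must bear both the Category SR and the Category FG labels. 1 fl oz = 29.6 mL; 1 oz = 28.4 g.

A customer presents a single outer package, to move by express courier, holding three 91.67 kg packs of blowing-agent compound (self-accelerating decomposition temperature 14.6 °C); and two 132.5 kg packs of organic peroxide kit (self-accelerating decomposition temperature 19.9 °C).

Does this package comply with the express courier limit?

With self-accelerating decomposition temperature 14.6 °C (< 55 °C), the blowing-agent compound falls in Category SR.
Self-accelerating decomposition temperature 19.9 °C meets the Category SR criterion (Self-Reactive), so the organic peroxide kit is Category SR.
Total Category SR: (three 91.67 kg packs = 275.01 kg) + (two 132.5 kg packs = 265 kg) = 540.01 kg.
540.01 kg > 500 kg (express courier limit, Category SR) — over the limit.

No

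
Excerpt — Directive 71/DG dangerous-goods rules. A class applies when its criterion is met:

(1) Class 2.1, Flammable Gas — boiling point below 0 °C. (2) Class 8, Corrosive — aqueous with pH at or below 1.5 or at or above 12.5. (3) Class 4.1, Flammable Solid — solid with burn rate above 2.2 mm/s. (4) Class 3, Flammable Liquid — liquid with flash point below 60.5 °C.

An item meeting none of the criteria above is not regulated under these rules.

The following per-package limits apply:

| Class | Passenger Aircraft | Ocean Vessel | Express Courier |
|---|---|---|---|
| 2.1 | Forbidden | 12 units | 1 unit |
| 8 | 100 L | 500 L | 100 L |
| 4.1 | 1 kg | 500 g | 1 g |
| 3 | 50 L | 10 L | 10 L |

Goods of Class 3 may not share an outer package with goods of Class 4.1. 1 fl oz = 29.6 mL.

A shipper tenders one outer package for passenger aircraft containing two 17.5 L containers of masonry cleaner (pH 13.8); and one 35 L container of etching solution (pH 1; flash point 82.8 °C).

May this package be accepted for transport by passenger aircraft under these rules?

Yes

Masonry cleaner: pH 13.8 ≥ 12.5 → Class 8 (Corrosive).
The etching solution has pH 1, which is ≤ 1.5, so it is Class 8 (Corrosive).
Class 8 net quantity: (two 17.5 L containers = 35 L) + 35 L = 70 L.
That is within the Class 8 passenger aircraft limit of 100 L.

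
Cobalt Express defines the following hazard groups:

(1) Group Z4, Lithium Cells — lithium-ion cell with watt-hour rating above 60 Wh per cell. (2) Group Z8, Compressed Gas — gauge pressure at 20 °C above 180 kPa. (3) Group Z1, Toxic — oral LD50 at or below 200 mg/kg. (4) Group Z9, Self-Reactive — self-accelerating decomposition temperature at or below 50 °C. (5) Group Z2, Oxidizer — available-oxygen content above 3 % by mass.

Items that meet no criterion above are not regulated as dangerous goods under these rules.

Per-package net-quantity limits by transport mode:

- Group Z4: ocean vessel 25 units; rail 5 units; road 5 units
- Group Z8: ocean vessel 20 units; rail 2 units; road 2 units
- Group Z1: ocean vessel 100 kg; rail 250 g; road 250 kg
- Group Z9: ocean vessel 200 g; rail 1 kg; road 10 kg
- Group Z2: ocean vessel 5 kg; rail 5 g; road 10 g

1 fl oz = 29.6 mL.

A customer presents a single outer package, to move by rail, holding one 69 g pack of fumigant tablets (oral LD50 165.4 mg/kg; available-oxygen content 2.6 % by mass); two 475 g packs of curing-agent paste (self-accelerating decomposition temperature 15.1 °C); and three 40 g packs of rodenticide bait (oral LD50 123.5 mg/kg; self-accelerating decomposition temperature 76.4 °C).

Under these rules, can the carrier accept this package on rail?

Fumigant tablets: oral LD50 165.4 mg/kg ≤ 200 mg/kg → Group Z1 (Toxic).
With self-accelerating decomposition temperature 15.1 °C (≤ 50 °C), the curing-agent paste falls in Group Z9.
Rodenticide bait: oral LD50 123.5 mg/kg ≤ 200 mg/kg → Group Z1 (Toxic).
Total Group Z1: 69 g + (three 40 g packs = 120 g) = 189 g.
189 g ≤ 250 g (rail limit, Group Z1) — within limit.
Group Z9 quantity: two 475 g packs = 950 g.
That is within the Group Z9 rail limit of 1 kg.
Every hazard group is within its rail limit and no segregation rule is violated.

Yes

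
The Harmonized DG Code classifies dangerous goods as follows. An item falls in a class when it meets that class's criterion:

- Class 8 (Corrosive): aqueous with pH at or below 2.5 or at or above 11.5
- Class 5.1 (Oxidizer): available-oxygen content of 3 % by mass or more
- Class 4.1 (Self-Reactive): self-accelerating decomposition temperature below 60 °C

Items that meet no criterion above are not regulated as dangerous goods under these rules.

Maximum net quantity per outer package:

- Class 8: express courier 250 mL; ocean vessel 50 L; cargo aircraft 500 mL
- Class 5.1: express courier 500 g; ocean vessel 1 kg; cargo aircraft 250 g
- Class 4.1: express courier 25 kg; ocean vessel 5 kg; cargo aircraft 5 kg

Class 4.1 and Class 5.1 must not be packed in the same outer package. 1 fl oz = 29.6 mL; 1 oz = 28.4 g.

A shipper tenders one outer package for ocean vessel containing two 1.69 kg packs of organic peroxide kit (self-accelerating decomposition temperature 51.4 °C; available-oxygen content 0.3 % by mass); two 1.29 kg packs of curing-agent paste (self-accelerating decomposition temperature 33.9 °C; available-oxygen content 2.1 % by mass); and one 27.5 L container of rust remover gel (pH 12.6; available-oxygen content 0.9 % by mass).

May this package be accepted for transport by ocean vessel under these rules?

The organic peroxide kit has self-accelerating decomposition temperature 51.4 °C, which is < 60 °C, so it is Class 4.1 (Self-Reactive).
Self-accelerating decomposition temperature 33.9 °C meets the Class 4.1 criterion (Self-Reactive), so the curing-agent paste is Class 4.1.
The rust remover gel has pH 12.6, which is ≥ 11.5, so it is Class 8 (Corrosive).
Total Class 4.1: (two 1.69 kg packs = 3.38 kg) + (two 1.29 kg packs = 2.58 kg) = 5.96 kg.
That exceeds the Class 4.1 ocean vessel limit of 5 kg.
Class 8 quantity: 27.5 L.
27.5 L ≤ 50 L (ocean vessel limit, Class 8) — within limit.
The segregation rule (Class 4.1 with Class 5.1) does not apply to Class 4.1 with Class 8.

No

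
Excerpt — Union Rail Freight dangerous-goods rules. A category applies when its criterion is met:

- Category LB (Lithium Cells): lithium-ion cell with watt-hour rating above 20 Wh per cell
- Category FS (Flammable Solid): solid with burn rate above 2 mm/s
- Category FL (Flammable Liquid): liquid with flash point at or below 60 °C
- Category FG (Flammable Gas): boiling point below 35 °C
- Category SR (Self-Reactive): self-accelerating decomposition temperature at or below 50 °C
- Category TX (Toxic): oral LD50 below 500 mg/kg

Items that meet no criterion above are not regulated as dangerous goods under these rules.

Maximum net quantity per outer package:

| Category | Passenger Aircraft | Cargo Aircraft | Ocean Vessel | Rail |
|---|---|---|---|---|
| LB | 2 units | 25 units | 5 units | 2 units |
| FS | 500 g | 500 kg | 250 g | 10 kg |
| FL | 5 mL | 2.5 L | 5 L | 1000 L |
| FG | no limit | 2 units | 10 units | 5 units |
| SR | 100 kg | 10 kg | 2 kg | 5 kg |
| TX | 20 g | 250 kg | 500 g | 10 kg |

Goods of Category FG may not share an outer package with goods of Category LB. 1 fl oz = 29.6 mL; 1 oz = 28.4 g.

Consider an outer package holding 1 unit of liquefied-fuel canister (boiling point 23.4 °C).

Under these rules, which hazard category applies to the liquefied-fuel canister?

With boiling point 23.4 °C (< 35 °C), the liquefied-fuel canister falls in Category FG.

Category FG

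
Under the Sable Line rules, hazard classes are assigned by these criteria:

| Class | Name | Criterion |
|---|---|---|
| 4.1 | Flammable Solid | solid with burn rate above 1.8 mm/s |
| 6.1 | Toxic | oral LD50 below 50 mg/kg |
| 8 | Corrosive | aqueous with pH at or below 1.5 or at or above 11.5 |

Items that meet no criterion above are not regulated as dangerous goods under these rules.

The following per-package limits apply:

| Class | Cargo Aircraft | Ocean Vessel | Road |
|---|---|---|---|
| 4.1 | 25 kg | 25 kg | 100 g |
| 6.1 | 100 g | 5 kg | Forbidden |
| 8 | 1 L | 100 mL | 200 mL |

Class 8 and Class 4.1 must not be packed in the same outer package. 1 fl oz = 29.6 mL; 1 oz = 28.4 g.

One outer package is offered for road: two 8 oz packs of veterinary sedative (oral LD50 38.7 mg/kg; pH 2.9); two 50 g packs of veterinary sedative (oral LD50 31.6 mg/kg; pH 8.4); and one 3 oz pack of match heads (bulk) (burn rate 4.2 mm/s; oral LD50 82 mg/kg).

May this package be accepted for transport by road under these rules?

No

Veterinary sedative: oral LD50 38.7 mg/kg < 50 mg/kg → Class 6.1 (Toxic).
The veterinary sedative has oral LD50 31.6 mg/kg, which is < 50 mg/kg, so it is Class 6.1 (Toxic).
Match heads (bulk): burn rate 4.2 mm/s > 1.8 mm/s → Class 4.1 (Flammable Solid).
Total Class 6.1: (two 8 oz packs = 454.4 g) + (two 50 g packs = 100 g) = 554.4 g.
Class 6.1 is Forbidden by road.
Class 4.1 quantity: one 3 oz pack = 85.2 g.
85.2 g ≤ 100 g (road limit, Class 4.1) — within limit.
The segregation rule (Class 8 with Class 4.1) does not apply to Class 6.1 with Class 4.1.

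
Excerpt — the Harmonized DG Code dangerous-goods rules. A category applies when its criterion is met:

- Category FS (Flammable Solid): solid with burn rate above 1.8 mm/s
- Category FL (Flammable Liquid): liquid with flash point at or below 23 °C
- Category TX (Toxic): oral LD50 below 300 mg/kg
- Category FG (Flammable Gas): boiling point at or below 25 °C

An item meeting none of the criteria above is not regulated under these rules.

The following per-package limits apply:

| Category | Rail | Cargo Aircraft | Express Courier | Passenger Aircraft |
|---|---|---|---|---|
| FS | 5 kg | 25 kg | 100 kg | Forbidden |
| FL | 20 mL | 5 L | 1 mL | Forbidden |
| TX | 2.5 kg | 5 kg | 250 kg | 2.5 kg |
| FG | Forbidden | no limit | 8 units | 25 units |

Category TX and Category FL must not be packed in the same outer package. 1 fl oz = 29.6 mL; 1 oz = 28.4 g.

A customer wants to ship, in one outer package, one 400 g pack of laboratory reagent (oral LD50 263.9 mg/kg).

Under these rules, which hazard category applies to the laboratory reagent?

With oral LD50 263.9 mg/kg (< 300 mg/kg), the laboratory reagent falls in Category TX.

Category TX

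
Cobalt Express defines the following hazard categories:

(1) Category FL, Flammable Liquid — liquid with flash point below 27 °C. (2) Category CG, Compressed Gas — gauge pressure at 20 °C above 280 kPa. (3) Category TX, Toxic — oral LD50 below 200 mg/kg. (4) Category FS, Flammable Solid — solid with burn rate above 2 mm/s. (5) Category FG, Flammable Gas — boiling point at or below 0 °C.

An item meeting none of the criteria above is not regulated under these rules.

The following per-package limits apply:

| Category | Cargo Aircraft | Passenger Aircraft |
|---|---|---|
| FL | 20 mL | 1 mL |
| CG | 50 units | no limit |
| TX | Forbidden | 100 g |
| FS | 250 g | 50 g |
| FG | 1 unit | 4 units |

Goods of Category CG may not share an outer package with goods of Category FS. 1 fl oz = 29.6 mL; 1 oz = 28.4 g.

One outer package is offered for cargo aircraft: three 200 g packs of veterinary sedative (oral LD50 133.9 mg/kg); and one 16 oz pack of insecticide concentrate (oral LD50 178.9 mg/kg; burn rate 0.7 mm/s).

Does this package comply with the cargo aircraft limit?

No

With oral LD50 133.9 mg/kg (< 200 mg/kg), the veterinary sedative falls in Category TX.
Oral LD50 178.9 mg/kg meets the Category TX criterion (Toxic), so the insecticide concentrate is Category TX.
Category TX net quantity: (three 200 g packs = 600 g) + (one 16 oz pack = 454.4 g) = 1054.4 g.
Category TX is Forbidden by cargo aircraft.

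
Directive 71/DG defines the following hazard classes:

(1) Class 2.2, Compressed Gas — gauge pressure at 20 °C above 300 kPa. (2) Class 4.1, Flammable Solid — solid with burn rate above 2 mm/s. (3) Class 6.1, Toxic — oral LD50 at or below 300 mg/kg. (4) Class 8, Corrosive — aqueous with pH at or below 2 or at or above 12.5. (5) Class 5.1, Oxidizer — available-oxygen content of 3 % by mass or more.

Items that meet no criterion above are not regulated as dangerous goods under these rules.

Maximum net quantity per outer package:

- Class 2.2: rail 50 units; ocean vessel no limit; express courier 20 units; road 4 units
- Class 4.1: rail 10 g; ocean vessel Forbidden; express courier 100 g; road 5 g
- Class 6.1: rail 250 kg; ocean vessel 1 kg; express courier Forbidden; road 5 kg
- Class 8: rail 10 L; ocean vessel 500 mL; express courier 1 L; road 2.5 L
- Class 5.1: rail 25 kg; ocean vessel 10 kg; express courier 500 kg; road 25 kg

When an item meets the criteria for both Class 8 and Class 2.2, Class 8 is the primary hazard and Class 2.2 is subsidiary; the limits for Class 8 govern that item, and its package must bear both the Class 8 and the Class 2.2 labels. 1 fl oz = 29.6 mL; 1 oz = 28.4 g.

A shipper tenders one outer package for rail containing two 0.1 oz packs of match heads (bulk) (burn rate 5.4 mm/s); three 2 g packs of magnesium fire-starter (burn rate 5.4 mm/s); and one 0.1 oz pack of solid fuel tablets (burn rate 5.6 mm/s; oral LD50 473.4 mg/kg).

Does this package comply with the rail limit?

No

Burn rate 5.4 mm/s meets the Class 4.1 criterion (Flammable Solid), so the match heads (bulk) are Class 4.1.
Magnesium fire-starter: burn rate 5.4 mm/s > 2 mm/s → Class 4.1 (Flammable Solid).
The solid fuel tablets have burn rate 5.6 mm/s, which is > 2 mm/s, so they are Class 4.1 (Flammable Solid).
Total Class 4.1: (two 0.1 oz packs = 5.68 g) + (three 2 g packs = 6 g) + (one 0.1 oz pack = 2.84 g) = 14.52 g.
14.52 g > 10 g (rail limit, Class 4.1) — over the limit.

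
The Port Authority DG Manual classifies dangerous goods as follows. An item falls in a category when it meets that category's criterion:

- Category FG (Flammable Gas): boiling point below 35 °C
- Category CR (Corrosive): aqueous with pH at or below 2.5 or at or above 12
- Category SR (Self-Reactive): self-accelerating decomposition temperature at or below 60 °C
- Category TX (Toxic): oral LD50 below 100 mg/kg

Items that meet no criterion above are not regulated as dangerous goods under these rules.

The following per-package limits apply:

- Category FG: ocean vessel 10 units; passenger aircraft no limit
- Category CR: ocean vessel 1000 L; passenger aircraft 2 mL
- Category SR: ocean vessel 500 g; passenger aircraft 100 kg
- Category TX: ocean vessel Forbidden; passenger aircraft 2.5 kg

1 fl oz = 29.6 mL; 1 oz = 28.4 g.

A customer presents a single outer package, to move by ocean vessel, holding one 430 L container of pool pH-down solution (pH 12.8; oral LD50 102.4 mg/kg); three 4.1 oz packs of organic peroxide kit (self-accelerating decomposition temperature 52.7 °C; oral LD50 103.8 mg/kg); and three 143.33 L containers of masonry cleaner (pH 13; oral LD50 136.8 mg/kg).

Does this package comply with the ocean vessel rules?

With pH 12.8 (≥ 12), the pool pH-down solution falls in Category CR.
Organic peroxide kit: self-accelerating decomposition temperature 52.7 °C ≤ 60 °C → Category SR (Self-Reactive).
With pH 13 (≥ 12), the masonry cleaner falls in Category CR.
Category CR net quantity: 430 L + (three 143.33 L containers = 429.99 L) = 859.99 L.
859.99 L ≤ 1000 L (ocean vessel limit, Category CR) — within limit.
Category SR quantity: three 4.1 oz packs = 349.32 g.
That is within the Category SR ocean vessel limit of 500 g.
Every hazard category is within its ocean vessel limit and no segregation rule is violated.

Yes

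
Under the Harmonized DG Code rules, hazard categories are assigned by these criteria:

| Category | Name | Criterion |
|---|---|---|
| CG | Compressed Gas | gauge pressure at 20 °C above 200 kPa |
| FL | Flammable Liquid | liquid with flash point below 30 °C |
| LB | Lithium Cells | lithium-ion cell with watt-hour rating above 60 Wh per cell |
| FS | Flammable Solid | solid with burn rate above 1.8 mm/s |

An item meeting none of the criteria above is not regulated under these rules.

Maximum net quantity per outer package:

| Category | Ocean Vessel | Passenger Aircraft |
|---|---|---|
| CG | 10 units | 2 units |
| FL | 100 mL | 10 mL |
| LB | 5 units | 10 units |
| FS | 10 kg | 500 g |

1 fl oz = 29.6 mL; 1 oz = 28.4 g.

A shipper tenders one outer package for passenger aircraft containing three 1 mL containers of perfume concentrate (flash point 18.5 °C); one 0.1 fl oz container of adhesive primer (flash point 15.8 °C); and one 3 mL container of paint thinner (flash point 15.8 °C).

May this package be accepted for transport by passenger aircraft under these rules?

Yes

Flash point 18.5 °C meets the Category FL criterion (Flammable Liquid), so the perfume concentrate is Category FL.
Adhesive primer: flash point 15.8 °C < 30 °C → Category FL (Flammable Liquid).
With flash point 15.8 °C (< 30 °C), the paint thinner falls in Category FL.
Category FL net quantity: (three 1 mL containers = 3 mL) + (one 0.1 fl oz container = 2.96 mL) + 3 mL = 8.96 mL.
That is within the Category FL passenger aircraft limit of 10 mL.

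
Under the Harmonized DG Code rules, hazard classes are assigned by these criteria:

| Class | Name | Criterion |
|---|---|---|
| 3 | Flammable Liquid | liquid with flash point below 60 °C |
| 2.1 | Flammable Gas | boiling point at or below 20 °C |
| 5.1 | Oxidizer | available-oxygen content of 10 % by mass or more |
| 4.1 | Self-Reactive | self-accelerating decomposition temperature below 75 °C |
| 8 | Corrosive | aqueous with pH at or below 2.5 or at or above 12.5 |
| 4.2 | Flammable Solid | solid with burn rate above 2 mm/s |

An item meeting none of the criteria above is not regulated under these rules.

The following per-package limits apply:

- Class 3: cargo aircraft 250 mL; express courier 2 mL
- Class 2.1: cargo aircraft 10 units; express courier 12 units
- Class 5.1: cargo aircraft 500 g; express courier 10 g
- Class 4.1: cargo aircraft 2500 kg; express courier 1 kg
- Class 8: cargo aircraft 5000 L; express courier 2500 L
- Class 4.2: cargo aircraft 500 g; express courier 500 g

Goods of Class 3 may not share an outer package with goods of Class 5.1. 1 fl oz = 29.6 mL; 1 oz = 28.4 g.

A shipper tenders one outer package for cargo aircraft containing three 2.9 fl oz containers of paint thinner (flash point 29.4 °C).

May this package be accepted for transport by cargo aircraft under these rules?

No

Flash point 29.4 °C meets the Class 3 criterion (Flammable Liquid), so the paint thinner is Class 3.
Class 3 quantity: three 2.9 fl oz containers = 257.52 mL.
That exceeds the Class 3 cargo aircraft limit of 250 mL.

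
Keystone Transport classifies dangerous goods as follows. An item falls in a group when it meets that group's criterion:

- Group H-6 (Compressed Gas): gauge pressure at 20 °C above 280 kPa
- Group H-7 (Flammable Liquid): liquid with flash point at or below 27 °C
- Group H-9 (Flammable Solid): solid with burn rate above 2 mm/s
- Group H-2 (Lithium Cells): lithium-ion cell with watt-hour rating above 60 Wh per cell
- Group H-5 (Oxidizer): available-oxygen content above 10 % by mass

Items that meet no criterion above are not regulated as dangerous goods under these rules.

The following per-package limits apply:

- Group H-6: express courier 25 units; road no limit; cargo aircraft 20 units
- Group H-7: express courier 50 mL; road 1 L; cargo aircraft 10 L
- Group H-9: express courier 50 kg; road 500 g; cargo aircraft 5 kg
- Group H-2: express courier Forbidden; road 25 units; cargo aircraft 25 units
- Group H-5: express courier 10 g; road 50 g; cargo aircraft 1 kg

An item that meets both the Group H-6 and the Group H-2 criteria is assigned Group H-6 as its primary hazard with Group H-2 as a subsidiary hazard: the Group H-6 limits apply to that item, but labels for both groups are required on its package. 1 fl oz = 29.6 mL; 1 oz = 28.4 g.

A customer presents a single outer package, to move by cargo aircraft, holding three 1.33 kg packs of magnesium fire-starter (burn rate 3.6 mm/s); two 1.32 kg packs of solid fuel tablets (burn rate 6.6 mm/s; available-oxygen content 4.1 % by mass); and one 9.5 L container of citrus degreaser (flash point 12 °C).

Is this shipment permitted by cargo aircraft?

No

Magnesium fire-starter: burn rate 3.6 mm/s > 2 mm/s → Group H-9 (Flammable Solid).
Burn rate 6.6 mm/s meets the Group H-9 criterion (Flammable Solid), so the solid fuel tablets are Group H-9.
Flash point 12 °C meets the Group H-7 criterion (Flammable Liquid), so the citrus degreaser is Group H-7.
Group H-9 net quantity: (three 1.33 kg packs = 3.99 kg) + (two 1.32 kg packs = 2.64 kg) = 6.63 kg.
That exceeds the Group H-9 cargo aircraft limit of 5 kg.
Group H-7 quantity: 9.5 L.
9.5 L ≤ 10 L (cargo aircraft limit, Group H-7) — within limit.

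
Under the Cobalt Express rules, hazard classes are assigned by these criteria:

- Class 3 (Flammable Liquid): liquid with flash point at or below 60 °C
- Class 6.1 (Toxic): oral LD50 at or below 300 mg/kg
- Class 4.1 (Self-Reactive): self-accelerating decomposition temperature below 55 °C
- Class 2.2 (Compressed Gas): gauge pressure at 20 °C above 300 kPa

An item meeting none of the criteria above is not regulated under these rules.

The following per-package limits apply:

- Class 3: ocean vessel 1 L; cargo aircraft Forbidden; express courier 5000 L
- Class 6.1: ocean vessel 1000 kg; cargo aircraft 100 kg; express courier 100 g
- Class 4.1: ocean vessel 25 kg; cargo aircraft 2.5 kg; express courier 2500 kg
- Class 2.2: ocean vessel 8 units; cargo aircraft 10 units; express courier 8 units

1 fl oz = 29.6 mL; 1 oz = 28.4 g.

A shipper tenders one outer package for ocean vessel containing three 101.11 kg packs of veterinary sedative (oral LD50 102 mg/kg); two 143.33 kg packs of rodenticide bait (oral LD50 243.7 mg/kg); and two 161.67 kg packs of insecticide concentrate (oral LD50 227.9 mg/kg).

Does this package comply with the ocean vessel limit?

The veterinary sedative has oral LD50 102 mg/kg, which is ≤ 300 mg/kg, so it is Class 6.1 (Toxic).
The rodenticide bait has oral LD50 243.7 mg/kg, which is ≤ 300 mg/kg, so it is Class 6.1 (Toxic).
The insecticide concentrate has oral LD50 227.9 mg/kg, which is ≤ 300 mg/kg, so it is Class 6.1 (Toxic).
Total Class 6.1: (three 101.11 kg packs = 303.33 kg) + (two 143.33 kg packs = 286.66 kg) + (two 161.67 kg packs = 323.34 kg) = 913.33 kg.
913.33 kg ≤ 1000 kg (ocean vessel limit, Class 6.1) — within limit.

Yes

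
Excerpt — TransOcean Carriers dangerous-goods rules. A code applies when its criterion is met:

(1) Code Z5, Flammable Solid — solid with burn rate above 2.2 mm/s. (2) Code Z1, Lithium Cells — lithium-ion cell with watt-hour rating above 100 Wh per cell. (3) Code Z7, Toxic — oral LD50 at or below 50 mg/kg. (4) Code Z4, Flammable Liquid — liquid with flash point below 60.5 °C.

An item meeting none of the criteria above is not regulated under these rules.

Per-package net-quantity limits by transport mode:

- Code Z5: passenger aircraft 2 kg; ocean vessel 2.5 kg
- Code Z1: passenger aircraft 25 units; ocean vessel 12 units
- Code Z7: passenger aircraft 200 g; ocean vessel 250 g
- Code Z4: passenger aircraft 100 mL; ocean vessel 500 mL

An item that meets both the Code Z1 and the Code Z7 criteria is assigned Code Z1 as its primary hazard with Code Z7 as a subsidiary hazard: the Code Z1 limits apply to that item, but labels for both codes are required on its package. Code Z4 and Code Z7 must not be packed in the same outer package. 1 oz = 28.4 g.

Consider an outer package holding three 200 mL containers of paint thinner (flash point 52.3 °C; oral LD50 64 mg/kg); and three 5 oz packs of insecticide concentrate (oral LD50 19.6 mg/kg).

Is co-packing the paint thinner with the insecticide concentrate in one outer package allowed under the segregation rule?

The paint thinner has flash point 52.3 °C, which is < 60.5 °C, so it is Code Z4 (Flammable Liquid).
The insecticide concentrate has oral LD50 19.6 mg/kg, which is ≤ 50 mg/kg, so it is Code Z7 (Toxic).
Code Z4 and Code Z7 may not share an outer package.

No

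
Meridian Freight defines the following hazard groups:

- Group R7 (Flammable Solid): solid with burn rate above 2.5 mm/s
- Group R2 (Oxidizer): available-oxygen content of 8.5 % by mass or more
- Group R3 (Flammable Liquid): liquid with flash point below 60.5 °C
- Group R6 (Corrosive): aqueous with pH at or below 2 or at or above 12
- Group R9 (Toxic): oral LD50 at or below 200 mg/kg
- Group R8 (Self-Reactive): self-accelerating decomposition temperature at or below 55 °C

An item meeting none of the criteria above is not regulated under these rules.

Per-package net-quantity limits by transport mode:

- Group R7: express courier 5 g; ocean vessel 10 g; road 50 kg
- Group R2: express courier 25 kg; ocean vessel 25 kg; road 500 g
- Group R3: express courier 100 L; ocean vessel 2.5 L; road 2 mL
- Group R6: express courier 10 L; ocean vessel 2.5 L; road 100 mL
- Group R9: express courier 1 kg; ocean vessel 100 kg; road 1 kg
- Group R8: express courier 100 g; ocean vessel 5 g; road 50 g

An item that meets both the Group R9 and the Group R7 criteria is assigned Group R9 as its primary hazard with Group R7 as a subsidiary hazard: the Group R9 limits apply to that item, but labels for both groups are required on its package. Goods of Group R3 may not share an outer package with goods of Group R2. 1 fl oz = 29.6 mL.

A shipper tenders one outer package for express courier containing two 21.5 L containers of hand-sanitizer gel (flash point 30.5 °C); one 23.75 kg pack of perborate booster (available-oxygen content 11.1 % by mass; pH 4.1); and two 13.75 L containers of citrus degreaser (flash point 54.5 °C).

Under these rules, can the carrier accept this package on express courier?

No

Flash point 30.5 °C meets the Group R3 criterion (Flammable Liquid), so the hand-sanitizer gel is Group R3.
Perborate booster: available-oxygen content 11.1 % by mass ≥ 8.5 % by mass → Group R2 (Oxidizer).
The citrus degreaser has flash point 54.5 °C, which is < 60.5 °C, so it is Group R3 (Flammable Liquid).
Total Group R3: (two 21.5 L containers = 43 L) + (two 13.75 L containers = 27.5 L) = 70.5 L.
70.5 L ≤ 100 L (express courier limit, Group R3) — within limit.
Group R2 quantity: 23.75 kg.
That is within the Group R2 express courier limit of 25 kg.
Group R3 and Group R2 may not share an outer package.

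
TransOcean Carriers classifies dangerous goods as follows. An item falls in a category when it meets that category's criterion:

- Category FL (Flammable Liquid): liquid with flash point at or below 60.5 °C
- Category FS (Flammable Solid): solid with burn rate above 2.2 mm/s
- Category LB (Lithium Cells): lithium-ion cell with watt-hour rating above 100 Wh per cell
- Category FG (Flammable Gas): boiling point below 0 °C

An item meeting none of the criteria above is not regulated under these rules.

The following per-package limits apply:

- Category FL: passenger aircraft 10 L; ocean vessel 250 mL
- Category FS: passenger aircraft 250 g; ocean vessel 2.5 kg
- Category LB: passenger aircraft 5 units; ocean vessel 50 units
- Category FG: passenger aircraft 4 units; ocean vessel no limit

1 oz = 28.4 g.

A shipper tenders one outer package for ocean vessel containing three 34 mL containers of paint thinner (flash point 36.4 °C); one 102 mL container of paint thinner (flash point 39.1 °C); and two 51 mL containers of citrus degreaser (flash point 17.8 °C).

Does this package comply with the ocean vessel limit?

No

Flash point 36.4 °C meets the Category FL criterion (Flammable Liquid), so the paint thinner is Category FL.
With flash point 39.1 °C (≤ 60.5 °C), the paint thinner falls in Category FL.
With flash point 17.8 °C (≤ 60.5 °C), the citrus degreaser falls in Category FL.
Total Category FL: (three 34 mL containers = 102 mL) + 102 mL + (two 51 mL containers = 102 mL) = 306 mL.
306 mL > 250 mL (ocean vessel limit, Category FL) — over the limit.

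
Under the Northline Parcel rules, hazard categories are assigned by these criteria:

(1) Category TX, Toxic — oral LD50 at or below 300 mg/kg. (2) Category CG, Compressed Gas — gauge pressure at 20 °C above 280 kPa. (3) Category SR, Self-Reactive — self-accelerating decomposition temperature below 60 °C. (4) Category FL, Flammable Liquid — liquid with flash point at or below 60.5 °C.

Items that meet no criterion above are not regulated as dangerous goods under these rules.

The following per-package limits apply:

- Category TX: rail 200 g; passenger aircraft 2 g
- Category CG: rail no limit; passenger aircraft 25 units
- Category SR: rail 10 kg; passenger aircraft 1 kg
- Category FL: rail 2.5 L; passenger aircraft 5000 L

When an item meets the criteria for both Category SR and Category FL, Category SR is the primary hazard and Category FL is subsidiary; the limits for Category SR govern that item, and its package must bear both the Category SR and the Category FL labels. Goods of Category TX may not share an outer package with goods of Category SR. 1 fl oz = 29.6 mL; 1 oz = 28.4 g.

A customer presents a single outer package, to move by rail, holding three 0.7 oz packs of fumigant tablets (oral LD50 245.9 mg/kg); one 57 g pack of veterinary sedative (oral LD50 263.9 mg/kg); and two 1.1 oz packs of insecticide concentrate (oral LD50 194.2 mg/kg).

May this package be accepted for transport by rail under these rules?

With oral LD50 245.9 mg/kg (≤ 300 mg/kg), the fumigant tablets fall in Category TX.
Oral LD50 263.9 mg/kg meets the Category TX criterion (Toxic), so the veterinary sedative is Category TX.
Insecticide concentrate: oral LD50 194.2 mg/kg ≤ 300 mg/kg → Category TX (Toxic).
Total Category TX: (three 0.7 oz packs = 59.64 g) + 57 g + (two 1.1 oz packs = 62.48 g) = 179.12 g.
179.12 g ≤ 200 g (rail limit, Category TX) — within limit.

Yes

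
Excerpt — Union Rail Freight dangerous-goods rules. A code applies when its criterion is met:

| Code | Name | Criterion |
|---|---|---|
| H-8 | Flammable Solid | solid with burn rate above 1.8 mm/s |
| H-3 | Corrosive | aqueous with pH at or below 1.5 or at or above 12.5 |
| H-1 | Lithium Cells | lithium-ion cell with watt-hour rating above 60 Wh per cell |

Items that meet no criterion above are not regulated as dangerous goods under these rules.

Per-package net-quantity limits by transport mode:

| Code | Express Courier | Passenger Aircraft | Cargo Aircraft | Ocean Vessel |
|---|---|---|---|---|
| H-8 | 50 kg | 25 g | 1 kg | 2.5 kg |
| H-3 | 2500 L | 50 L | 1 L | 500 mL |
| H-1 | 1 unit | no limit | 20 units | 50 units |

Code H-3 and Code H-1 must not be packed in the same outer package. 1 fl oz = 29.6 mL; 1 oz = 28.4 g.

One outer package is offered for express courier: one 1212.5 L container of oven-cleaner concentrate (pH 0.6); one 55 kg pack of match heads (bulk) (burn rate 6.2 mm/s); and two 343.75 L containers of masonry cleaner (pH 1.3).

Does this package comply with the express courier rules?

pH 0.6 meets the Code H-3 criterion (Corrosive), so the oven-cleaner concentrate is Code H-3.
Match heads (bulk): burn rate 6.2 mm/s > 1.8 mm/s → Code H-8 (Flammable Solid).
Masonry cleaner: pH 1.3 ≤ 1.5 → Code H-3 (Corrosive).
Total Code H-3: 1212.5 L + (two 343.75 L containers = 687.5 L) = 1900 L.
1900 L is within the express courier limit of 2500 L for Code H-3.
Code H-8 quantity: 55 kg.
55 kg exceeds the express courier limit of 50 kg for Code H-8.
The segregation rule (Code H-3 with Code H-1) does not apply to Code H-3 with Code H-8.

No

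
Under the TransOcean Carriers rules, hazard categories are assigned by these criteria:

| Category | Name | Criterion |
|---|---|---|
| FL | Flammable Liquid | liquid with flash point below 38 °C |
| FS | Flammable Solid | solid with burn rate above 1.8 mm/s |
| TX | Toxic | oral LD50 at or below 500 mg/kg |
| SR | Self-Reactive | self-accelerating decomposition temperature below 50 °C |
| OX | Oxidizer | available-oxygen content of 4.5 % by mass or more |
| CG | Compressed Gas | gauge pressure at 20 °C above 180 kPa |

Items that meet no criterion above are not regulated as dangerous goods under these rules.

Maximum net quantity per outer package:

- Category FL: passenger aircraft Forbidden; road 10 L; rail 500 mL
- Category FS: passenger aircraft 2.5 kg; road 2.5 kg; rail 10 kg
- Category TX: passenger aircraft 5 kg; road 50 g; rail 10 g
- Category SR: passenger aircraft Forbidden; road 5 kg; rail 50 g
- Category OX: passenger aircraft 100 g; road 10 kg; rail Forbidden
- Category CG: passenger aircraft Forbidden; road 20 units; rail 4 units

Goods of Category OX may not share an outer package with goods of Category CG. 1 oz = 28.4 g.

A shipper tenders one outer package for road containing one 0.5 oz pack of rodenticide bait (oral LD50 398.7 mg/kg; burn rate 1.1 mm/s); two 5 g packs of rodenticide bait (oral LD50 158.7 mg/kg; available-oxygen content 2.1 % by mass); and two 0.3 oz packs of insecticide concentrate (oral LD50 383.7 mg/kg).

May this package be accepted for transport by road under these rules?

Yes

Oral LD50 398.7 mg/kg meets the Category TX criterion (Toxic), so the rodenticide bait is Category TX.
With oral LD50 158.7 mg/kg (≤ 500 mg/kg), the rodenticide bait falls in Category TX.
With oral LD50 383.7 mg/kg (≤ 500 mg/kg), the insecticide concentrate falls in Category TX.
Total Category TX: (one 0.5 oz pack = 14.2 g) + (two 5 g packs = 10 g) + (two 0.3 oz packs = 17.04 g) = 41.24 g.
That is within the Category TX road limit of 50 g.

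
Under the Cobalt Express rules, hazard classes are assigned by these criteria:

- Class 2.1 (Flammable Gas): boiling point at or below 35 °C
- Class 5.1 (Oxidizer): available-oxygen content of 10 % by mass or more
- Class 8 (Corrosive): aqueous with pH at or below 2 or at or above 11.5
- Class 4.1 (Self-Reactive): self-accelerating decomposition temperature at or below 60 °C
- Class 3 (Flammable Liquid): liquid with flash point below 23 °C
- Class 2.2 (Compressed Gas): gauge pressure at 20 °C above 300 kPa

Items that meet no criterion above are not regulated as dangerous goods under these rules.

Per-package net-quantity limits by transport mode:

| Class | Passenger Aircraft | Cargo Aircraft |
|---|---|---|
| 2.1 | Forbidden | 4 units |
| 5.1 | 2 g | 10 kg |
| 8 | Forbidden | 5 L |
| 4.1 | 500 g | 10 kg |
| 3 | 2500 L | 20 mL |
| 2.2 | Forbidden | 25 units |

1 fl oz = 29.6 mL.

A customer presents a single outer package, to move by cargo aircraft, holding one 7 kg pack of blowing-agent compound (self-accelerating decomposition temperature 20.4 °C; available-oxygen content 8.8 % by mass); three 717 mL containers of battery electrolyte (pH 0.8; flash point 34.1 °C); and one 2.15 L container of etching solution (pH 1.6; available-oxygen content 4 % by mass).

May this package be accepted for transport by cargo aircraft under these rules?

Yes

Blowing-agent compound: self-accelerating decomposition temperature 20.4 °C ≤ 60 °C → Class 4.1 (Self-Reactive).
Battery electrolyte: pH 0.8 ≤ 2 → Class 8 (Corrosive).
pH 1.6 meets the Class 8 criterion (Corrosive), so the etching solution is Class 8.
Class 4.1 quantity: 7 kg.
7 kg is within the cargo aircraft limit of 10 kg for Class 4.1.
Class 8 net quantity: (three 717 mL containers = 2.151 L) + 2.15 L = 4.301 L.
4.301 L is within the cargo aircraft limit of 5 L for Class 8.
Every hazard class is within its cargo aircraft limit and no segregation rule is violated.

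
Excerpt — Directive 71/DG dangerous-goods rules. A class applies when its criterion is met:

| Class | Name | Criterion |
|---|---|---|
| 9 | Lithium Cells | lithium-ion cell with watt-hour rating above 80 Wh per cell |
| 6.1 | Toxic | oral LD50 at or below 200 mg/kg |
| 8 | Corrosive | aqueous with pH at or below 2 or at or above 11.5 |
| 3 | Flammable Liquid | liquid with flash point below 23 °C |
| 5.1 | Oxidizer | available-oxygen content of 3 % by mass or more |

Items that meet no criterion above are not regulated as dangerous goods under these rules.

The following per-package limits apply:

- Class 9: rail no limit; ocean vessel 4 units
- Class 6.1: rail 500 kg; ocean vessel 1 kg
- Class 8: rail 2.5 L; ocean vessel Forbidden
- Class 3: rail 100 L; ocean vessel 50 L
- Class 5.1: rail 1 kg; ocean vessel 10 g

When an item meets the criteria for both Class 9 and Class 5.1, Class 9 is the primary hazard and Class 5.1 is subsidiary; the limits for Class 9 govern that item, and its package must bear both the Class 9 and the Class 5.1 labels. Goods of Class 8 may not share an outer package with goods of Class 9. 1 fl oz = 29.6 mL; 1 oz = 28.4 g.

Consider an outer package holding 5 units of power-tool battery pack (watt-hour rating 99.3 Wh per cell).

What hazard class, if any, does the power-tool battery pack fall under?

Class 9

Power-tool battery pack: watt-hour rating 99.3 Wh per cell > 80 Wh per cell → Class 9 (Lithium Cells).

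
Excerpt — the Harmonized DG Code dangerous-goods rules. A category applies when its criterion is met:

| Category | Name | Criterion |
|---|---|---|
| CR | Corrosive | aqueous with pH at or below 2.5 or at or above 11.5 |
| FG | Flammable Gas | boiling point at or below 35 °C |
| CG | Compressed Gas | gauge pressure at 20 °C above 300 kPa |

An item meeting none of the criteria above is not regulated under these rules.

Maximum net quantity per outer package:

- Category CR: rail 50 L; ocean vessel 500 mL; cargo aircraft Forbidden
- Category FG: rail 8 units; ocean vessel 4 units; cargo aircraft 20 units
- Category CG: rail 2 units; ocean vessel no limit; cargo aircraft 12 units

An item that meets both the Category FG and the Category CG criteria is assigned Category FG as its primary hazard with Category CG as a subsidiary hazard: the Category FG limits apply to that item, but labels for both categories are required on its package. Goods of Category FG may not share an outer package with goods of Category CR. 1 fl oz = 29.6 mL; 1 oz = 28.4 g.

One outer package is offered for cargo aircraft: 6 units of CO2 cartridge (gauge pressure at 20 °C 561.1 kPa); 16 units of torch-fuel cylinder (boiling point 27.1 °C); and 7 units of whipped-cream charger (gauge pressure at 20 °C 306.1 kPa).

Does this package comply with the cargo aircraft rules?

The CO2 cartridge has gauge pressure at 20 °C 561.1 kPa, which is > 300 kPa, so it is Category CG (Compressed Gas).
Boiling point 27.1 °C meets the Category FG criterion (Flammable Gas), so the torch-fuel cylinder is Category FG.
With gauge pressure at 20 °C 306.1 kPa (> 300 kPa), the whipped-cream charger falls in Category CG.
Total Category CG: 6 units + 7 units = 13 units.
That exceeds the Category CG cargo aircraft limit of 12 units.
Category FG quantity: 16 units.
16 units is within the cargo aircraft limit of 20 units for Category FG.
The segregation rule (Category FG with Category CR) does not apply to Category CG with Category FG.

No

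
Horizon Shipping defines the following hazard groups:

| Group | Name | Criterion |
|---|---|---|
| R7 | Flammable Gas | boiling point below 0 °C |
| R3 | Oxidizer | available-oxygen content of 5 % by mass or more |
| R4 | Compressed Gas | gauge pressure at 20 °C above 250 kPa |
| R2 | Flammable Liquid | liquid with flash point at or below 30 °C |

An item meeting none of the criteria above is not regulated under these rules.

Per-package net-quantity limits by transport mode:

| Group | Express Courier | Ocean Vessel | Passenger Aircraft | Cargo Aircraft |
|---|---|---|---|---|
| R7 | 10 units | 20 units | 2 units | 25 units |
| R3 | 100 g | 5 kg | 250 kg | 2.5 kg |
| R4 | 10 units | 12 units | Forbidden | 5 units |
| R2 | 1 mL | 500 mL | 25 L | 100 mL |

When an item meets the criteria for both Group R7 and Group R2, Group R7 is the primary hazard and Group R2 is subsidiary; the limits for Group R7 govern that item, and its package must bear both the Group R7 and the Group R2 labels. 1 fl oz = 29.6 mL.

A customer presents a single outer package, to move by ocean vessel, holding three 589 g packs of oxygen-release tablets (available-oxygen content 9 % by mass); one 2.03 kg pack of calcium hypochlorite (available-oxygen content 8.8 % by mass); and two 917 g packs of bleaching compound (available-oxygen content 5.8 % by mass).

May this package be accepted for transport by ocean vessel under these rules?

No

Oxygen-release tablets: available-oxygen content 9 % by mass ≥ 5 % by mass → Group R3 (Oxidizer).
The calcium hypochlorite has available-oxygen content 8.8 % by mass, which is ≥ 5 % by mass, so it is Group R3 (Oxidizer).
Available-oxygen content 5.8 % by mass meets the Group R3 criterion (Oxidizer), so the bleaching compound is Group R3.
Total Group R3: (three 589 g packs = 1.767 kg) + 2.03 kg + (two 917 g packs = 1.834 kg) = 5.631 kg.
5.631 kg > 5 kg (ocean vessel limit, Group R3) — over the limit.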